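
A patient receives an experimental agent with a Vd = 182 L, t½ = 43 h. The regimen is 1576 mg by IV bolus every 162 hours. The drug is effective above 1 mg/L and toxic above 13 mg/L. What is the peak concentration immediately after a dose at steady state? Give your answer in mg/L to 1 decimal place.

Over one 162-h interval, 162/43 ≈ 3.7674 half-lives elapse, leaving f ≈ 0.0734 of each dose.
Accumulation ratio R = 1/(1 − f) ≈ 1/0.9266 ≈ 1.0792.
Each bolus raises the concentration by D/Vd = 1576/182 ≈ 8.659 mg/L.
Cmax,ss = C₀/(1 − f) ≈ 8.659/0.9266 ≈ 9.345 mg/L.
Peak 9.3 mg/L vs MTC 13 mg/L: below toxic threshold.

9.3 mg/L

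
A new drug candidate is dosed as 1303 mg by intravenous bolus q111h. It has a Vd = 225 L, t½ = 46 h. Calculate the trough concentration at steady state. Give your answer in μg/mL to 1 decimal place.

1.3 μg/mL

τ/t½ = 111/46 ≈ 2.413, so fraction remaining f = (1/2)^(111/46) ≈ 0.1878.
At steady state, accumulation factor R = 1/(1 − e^(−kτ)) ≈ 1.2312.
Single-dose peak C₀ = D/Vd = 1303/225 ≈ 5.791 μg/mL.
Cmax,ss = C₀/(1 − f) ≈ 5.791/0.8122 ≈ 7.130 μg/mL.
One interval later, Cmin,ss = Cmax,ss·e^(−kτ) ≈ 7.130 × 0.1878 ≈ 1.339 μg/mL.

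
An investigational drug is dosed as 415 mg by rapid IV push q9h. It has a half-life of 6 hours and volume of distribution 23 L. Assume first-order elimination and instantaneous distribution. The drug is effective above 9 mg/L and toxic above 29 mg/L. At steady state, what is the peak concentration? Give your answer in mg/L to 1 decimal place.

Over one 9-h interval, 9/6 ≈ 1.5 half-lives elapse, leaving f ≈ 0.3536 of each dose.
Accumulation ratio R = 1/(1 − f) ≈ 1/0.6464 ≈ 1.5470.
Single-dose peak C₀ = D/Vd = 415/23 ≈ 18.043 mg/L.
Steady-state peak Cmax,ss = C₀·R ≈ 18.043 × 1.5470 ≈ 27.913 mg/L.
Peak 27.9 mg/L vs MTC 29 mg/L: below toxic threshold.

27.9 mg/L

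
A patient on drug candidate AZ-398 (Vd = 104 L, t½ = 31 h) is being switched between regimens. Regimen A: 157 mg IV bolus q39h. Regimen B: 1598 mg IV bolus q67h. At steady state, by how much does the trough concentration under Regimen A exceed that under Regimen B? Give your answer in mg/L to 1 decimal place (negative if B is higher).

-3.3 mg/L

Regimen A: f = (1/2)^(39/31) ≈ 0.4181; Cmin,ss = (157/104)·f/(1−f) ≈ 1.085 mg/L.
Regimen B: f = (1/2)^(67/31) ≈ 0.2236; Cmin,ss = (1598/104)·f/(1−f) ≈ 4.425 mg/L.
Difference ≈ 1.085 − 4.425 ≈ -3.340 mg/L.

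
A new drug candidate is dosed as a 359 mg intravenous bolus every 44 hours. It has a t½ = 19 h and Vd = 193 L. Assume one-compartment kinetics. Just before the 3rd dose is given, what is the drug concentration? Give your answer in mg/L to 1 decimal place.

f = (1/2)^(τ/t½) = (1/2)^(44/19) ≈ 0.2009.
C₀ = D/Vd = 359/193 ≈ 1.860 mg/L.
Before the 3rd dose, 2 doses have been given. Superposition: Cmin = C₀·(f + f²).
≈ 1.860 × (0.2009 + 0.0404) ≈ 1.860 × 0.2413 ≈ 0.449 mg/L.

0.4 mg/L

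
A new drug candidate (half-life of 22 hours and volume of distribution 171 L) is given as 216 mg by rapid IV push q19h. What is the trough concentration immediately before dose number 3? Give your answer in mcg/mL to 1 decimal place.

f = (1/2)^(τ/t½) = (1/2)^(19/22) ≈ 0.5496.
C₀ = D/Vd = 216/171 ≈ 1.263 mcg/mL.
Before the 3rd dose, 2 doses have been given. Superposition: Cmin = C₀·(f + f²).
≈ 1.263 × (0.5496 + 0.3021) ≈ 1.263 × 0.8517 ≈ 1.076 mcg/mL.

1.1 mcg/mL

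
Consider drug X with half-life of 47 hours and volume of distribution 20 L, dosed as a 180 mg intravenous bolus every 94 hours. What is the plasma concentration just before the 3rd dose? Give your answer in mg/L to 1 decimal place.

2.8 mg/L

f = (1/2)^(τ/t½) = (1/2)^(94/47) ≈ 0.2500.
C₀ = D/Vd = 180/20 ≈ 9.000 mg/L.
Before the 3rd dose, 2 doses have been given. Superposition: Cmin = C₀·(f + f²).
≈ 9.000 × (0.2500 + 0.0625) ≈ 9.000 × 0.3125 ≈ 2.812 mg/L.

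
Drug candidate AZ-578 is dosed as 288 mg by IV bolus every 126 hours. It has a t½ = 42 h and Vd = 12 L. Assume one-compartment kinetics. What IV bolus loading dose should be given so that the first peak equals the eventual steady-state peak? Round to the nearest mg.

f = (1/2)^(126/42) ≈ 0.125000; accumulation ratio R = 1/(1−f) ≈ 1.14286.
Loading dose to hit Cmax,ss on first dose: D_load = D_maint·R ≈ 288 × 1.14286 ≈ 329.14 mg.

329 mg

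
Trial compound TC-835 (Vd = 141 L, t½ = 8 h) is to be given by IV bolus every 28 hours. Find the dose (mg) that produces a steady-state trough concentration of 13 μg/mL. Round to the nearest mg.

τ/t½ = 28/8 ≈ 3.5, so f = (1/2)^(28/8) ≈ 0.088388.
Cmin,ss = (D/Vd)·f/(1−f), so D = Cmin,ss·Vd·(1−f)/f.
D = 13 × 141 × (1−f)/f ≈ 13 × 141 × 10.31375 ≈ 18905.10 mg.

18905 mg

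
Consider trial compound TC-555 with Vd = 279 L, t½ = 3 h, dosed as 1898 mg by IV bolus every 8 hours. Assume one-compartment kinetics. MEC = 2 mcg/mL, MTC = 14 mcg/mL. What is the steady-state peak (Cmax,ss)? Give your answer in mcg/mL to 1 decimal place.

8.1 mcg/mL

τ/t½ = 8/3 ≈ 2.6667, so fraction remaining f = (1/2)^(8/3) ≈ 0.1575.
Accumulation ratio R = 1/(1 − f) ≈ 1/0.8425 ≈ 1.1869.
Single-dose peak C₀ = D/Vd = 1898/279 ≈ 6.803 mcg/mL.
Cmax,ss = C₀/(1 − f) ≈ 6.803/0.8425 ≈ 8.075 mcg/mL.
Peak 8.1 mcg/mL vs MTC 14 mcg/mL: below toxic threshold.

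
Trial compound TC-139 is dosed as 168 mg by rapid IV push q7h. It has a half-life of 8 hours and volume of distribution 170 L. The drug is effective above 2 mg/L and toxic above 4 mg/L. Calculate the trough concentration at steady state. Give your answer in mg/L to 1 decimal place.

Over one 7-h interval, 7/8 ≈ 0.875 half-lives elapse, leaving f ≈ 0.5453 of each dose.
At steady state, accumulation factor R = 1/(1 − e^(−kτ)) ≈ 2.1993.
Each bolus raises the concentration by D/Vd = 168/170 ≈ 0.988 mg/L.
Cmax,ss = C₀/(1 − f) ≈ 0.988/0.4547 ≈ 2.173 mg/L.
Steady-state trough Cmin,ss = Cmax,ss·f ≈ 2.173 × 0.5453 ≈ 1.185 mg/L.
Trough 1.2 mg/L vs MEC 2 mg/L: subtherapeutic.

1.2 mg/L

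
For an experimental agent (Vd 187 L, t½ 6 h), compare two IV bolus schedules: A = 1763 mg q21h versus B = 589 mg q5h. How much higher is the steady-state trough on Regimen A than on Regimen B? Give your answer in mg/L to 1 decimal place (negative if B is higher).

Regimen A: f = (1/2)^(21/6) ≈ 0.0884; Cmin,ss = (1763/187)·f/(1−f) ≈ 0.914 mg/L.
Regimen B: f = (1/2)^(5/6) ≈ 0.5612; Cmin,ss = (589/187)·f/(1−f) ≈ 4.028 mg/L.
Difference ≈ 0.914 − 4.028 ≈ -3.114 mg/L.

-3.1 mg/L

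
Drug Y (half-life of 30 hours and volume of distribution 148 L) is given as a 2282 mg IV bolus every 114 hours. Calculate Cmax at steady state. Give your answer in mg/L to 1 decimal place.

16.6 mg/L

k = ln2/t½ = ln2/30 ≈ 0.023105 h⁻¹; fraction remaining f = e^(−kτ) = e^(−0.023105×114) ≈ 0.0718.
At steady state, accumulation factor R = 1/(1 − e^(−kτ)) ≈ 1.0774.
Each bolus raises the concentration by D/Vd = 2282/148 ≈ 15.419 mg/L.
Cmax,ss = C₀/(1 − f) ≈ 15.419/0.9282 ≈ 16.612 mg/L.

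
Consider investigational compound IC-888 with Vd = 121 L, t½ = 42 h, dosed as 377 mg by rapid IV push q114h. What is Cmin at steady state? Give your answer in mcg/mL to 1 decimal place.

k = ln2/t½ = ln2/42 ≈ 0.016504 h⁻¹; fraction remaining f = e^(−kτ) = e^(−0.016504×114) ≈ 0.1524.
Accumulation ratio R = 1/(1 − f) ≈ 1/0.8476 ≈ 1.1798.
Each bolus raises the concentration by D/Vd = 377/121 ≈ 3.116 mcg/mL.
Steady-state peak Cmax,ss = C₀·R ≈ 3.116 × 1.1798 ≈ 3.676 mcg/mL.
Steady-state trough Cmin,ss = Cmax,ss·f ≈ 3.676 × 0.1524 ≈ 0.560 mcg/mL.

0.6 mcg/mL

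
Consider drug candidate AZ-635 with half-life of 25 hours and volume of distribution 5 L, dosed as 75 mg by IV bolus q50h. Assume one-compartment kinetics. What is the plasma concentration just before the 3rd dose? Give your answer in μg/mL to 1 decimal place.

4.7 μg/mL

f = (1/2)^(τ/t½) = (1/2)^(50/25) ≈ 0.2500.
C₀ = D/Vd = 75/5 ≈ 15.000 μg/mL.
Before the 3rd dose, 2 doses have been given. Superposition: Cmin = C₀·(f + f²).
≈ 15.000 × (0.2500 + 0.0625) ≈ 15.000 × 0.3125 ≈ 4.688 μg/mL.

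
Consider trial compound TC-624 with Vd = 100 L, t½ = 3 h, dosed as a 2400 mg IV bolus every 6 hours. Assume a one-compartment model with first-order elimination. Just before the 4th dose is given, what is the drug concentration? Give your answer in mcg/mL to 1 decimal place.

f = (1/2)^(τ/t½) = (1/2)^(6/3) ≈ 0.2500.
C₀ = D/Vd = 2400/100 ≈ 24.000 mcg/mL.
Before the 4th dose, 3 doses have been given. Superposition: Cmin = C₀·(f + f² + … + f^3).
≈ 24.000 × (0.2500 + 0.0625 + 0.0156) ≈ 24.000 × 0.3281 ≈ 7.874 mcg/mL.

7.9 mcg/mL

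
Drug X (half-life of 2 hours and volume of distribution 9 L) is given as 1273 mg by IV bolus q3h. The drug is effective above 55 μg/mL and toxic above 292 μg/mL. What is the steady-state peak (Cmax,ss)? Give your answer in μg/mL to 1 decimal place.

218.8 μg/mL

Over one 3-h interval, 3/2 ≈ 1.5 half-lives elapse, leaving f ≈ 0.3536 of each dose.
Accumulation ratio R = 1/(1 − f) ≈ 1/0.6464 ≈ 1.5470.
Each bolus raises the concentration by D/Vd = 1273/9 ≈ 141.444 μg/mL.
Steady-state peak Cmax,ss = C₀·R ≈ 141.444 × 1.5470 ≈ 218.814 μg/mL.
Peak 218.8 μg/mL vs MTC 292 μg/mL: below toxic threshold.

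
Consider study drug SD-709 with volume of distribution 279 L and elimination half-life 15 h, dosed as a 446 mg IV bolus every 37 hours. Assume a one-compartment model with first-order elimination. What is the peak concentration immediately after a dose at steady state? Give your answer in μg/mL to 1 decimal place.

Over one 37-h interval, 37/15 ≈ 2.4667 half-lives elapse, leaving f ≈ 0.1809 of each dose.
At steady state, accumulation factor R = 1/(1 − e^(−kτ)) ≈ 1.2209.
Single-dose peak C₀ = D/Vd = 446/279 ≈ 1.599 μg/mL.
Steady-state peak Cmax,ss = C₀·R ≈ 1.599 × 1.2209 ≈ 1.952 μg/mL.

2.0 μg/mL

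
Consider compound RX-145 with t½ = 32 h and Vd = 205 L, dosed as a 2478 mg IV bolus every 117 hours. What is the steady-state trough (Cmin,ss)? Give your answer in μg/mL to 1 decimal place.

k = ln2/t½ = ln2/32 ≈ 0.021661 h⁻¹; fraction remaining f = e^(−kτ) = e^(−0.021661×117) ≈ 0.0793.
Accumulation ratio R = 1/(1 − f) ≈ 1/0.9207 ≈ 1.0861.
Single-dose peak C₀ = D/Vd = 2478/205 ≈ 12.088 μg/mL.
Cmax,ss = C₀/(1 − f) ≈ 12.088/0.9207 ≈ 13.129 μg/mL.
One interval later, Cmin,ss = Cmax,ss·e^(−kτ) ≈ 13.129 × 0.0793 ≈ 1.041 μg/mL.

1.0 μg/mL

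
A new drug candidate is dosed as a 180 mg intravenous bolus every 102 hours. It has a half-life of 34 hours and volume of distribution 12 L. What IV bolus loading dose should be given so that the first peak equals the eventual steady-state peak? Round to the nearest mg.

206 mg

f = (1/2)^(102/34) ≈ 0.125000; accumulation ratio R = 1/(1−f) ≈ 1.14286.
Loading dose to hit Cmax,ss on first dose: D_load = D_maint·R ≈ 180 × 1.14286 ≈ 205.71 mg.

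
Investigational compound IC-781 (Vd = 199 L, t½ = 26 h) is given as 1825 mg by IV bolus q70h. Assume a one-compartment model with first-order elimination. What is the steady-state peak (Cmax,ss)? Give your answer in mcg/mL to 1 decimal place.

τ/t½ = 70/26 ≈ 2.6923, so fraction remaining f = (1/2)^(70/26) ≈ 0.1547.
At steady state, accumulation factor R = 1/(1 − e^(−kτ)) ≈ 1.1830.
Each bolus raises the concentration by D/Vd = 1825/199 ≈ 9.171 mcg/mL.
Steady-state peak Cmax,ss = C₀·R ≈ 9.171 × 1.1830 ≈ 10.849 mcg/mL.

10.8 mcg/mL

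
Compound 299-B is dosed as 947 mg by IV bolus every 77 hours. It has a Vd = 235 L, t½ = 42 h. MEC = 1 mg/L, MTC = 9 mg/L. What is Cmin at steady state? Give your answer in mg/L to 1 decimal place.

1.6 mg/L

τ/t½ = 77/42 ≈ 1.8333, so fraction remaining f = (1/2)^(77/42) ≈ 0.2806.
At steady state, accumulation factor R = 1/(1 − e^(−kτ)) ≈ 1.3900.
Single-dose peak C₀ = D/Vd = 947/235 ≈ 4.030 mg/L.
Cmax,ss = C₀/(1 − f) ≈ 4.030/0.7194 ≈ 5.602 mg/L.
One interval later, Cmin,ss = Cmax,ss·e^(−kτ) ≈ 5.602 × 0.2806 ≈ 1.572 mg/L.
Trough 1.6 mg/L vs MEC 1 mg/L: adequate.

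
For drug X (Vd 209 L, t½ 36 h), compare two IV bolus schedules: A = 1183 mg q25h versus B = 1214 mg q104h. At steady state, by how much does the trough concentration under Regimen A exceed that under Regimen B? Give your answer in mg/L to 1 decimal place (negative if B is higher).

Regimen A: f = (1/2)^(25/36) ≈ 0.6179; Cmin,ss = (1183/209)·f/(1−f) ≈ 9.153 mg/L.
Regimen B: f = (1/2)^(104/36) ≈ 0.1350; Cmin,ss = (1214/209)·f/(1−f) ≈ 0.907 mg/L.
Difference ≈ 9.153 − 0.907 ≈ 8.246 mg/L.

8.2 mg/L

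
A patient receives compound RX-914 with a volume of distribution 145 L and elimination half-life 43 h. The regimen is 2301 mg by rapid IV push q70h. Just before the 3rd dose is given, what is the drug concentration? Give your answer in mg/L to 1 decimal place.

f = (1/2)^(τ/t½) = (1/2)^(70/43) ≈ 0.3236.
C₀ = D/Vd = 2301/145 ≈ 15.869 mg/L.
Before the 3rd dose, 2 doses have been given. Superposition: Cmin = C₀·(f + f²).
≈ 15.869 × (0.3236 + 0.1047) ≈ 15.869 × 0.4283 ≈ 6.797 mg/L.

6.8 mg/L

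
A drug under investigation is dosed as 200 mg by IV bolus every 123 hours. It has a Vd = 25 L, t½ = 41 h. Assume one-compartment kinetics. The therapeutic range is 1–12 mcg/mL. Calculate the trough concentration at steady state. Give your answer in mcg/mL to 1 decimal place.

1.1 mcg/mL

τ = 123 h = 3 half-lives, so f = (1/2)^3 = 0.125.
At steady state, R = 1/(1 − 0.125) = 8/7.
Single-dose peak C₀ = D/Vd = 200/25 = 8 mcg/mL.
Steady-state peak Cmax,ss = C₀·R = 8 × 8/7 ≈ 9.143 mcg/mL.
Steady-state trough Cmin,ss = Cmax,ss·f ≈ 9.143 × 0.125 ≈ 1.143 mcg/mL.
Trough 1.1 mcg/mL vs MEC 1 mcg/mL: adequate.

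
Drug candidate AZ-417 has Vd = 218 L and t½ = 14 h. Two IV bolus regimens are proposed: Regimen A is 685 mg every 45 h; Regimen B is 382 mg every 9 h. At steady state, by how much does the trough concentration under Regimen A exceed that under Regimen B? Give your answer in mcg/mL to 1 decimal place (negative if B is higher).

-2.7 mcg/mL

Regimen A: f = (1/2)^(45/14) ≈ 0.1077; Cmin,ss = (685/218)·f/(1−f) ≈ 0.379 mcg/mL.
Regimen B: f = (1/2)^(9/14) ≈ 0.6404; Cmin,ss = (382/218)·f/(1−f) ≈ 3.121 mcg/mL.
Difference ≈ 0.379 − 3.121 ≈ -2.742 mcg/mL.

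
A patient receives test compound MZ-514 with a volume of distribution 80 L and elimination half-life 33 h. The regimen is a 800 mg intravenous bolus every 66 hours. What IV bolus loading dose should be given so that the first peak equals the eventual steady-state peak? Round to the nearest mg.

1067 mg

f = (1/2)^(66/33) ≈ 0.250000; accumulation ratio R = 1/(1−f) ≈ 1.33333.
Loading dose to hit Cmax,ss on first dose: D_load = D_maint·R ≈ 800 × 1.33333 ≈ 1066.66 mg.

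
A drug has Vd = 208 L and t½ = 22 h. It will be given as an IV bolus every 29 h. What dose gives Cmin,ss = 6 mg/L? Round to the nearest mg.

τ/t½ = 29/22 ≈ 1.3182, so f = (1/2)^(29/22) ≈ 0.401040.
Cmin,ss = (D/Vd)·f/(1−f), so D = Cmin,ss·Vd·(1−f)/f.
D = 6 × 208 × (1−f)/f ≈ 6 × 208 × 1.49352 ≈ 1863.91 mg.

1864 mg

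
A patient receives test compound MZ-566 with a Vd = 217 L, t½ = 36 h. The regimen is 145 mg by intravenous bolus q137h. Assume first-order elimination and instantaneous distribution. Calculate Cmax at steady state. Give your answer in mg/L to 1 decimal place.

0.7 mg/L

τ/t½ = 137/36 ≈ 3.8056, so fraction remaining f = (1/2)^(137/36) ≈ 0.0715.
Accumulation ratio R = 1/(1 − f) ≈ 1/0.9285 ≈ 1.0770.
Each bolus raises the concentration by D/Vd = 145/217 ≈ 0.668 mg/L.
Steady-state peak Cmax,ss = C₀·R ≈ 0.668 × 1.0770 ≈ 0.719 mg/L.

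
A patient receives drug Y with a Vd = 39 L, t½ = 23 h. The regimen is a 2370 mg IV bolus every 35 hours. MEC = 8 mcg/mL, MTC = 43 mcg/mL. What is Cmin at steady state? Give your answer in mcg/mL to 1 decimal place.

τ/t½ = 35/23 ≈ 1.5217, so fraction remaining f = (1/2)^(35/23) ≈ 0.3483.
Accumulation ratio R = 1/(1 − f) ≈ 1/0.6517 ≈ 1.5344.
Single-dose peak C₀ = D/Vd = 2370/39 ≈ 60.769 mcg/mL.
Steady-state peak Cmax,ss = C₀·R ≈ 60.769 × 1.5344 ≈ 93.244 mcg/mL.
One interval later, Cmin,ss = Cmax,ss·e^(−kτ) ≈ 93.244 × 0.3483 ≈ 32.477 mcg/mL.
Trough 32.5 mcg/mL vs MEC 8 mcg/mL: adequate.

32.5 mcg/mL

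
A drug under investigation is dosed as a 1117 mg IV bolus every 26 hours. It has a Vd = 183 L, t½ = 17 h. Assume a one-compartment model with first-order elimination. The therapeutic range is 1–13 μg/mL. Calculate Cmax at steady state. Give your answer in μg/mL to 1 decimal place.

Over one 26-h interval, 26/17 ≈ 1.5294 half-lives elapse, leaving f ≈ 0.3464 of each dose.
At steady state, accumulation factor R = 1/(1 − e^(−kτ)) ≈ 1.5300.
Each bolus raises the concentration by D/Vd = 1117/183 ≈ 6.104 μg/mL.
Steady-state peak Cmax,ss = C₀·R ≈ 6.104 × 1.5300 ≈ 9.339 μg/mL.
Peak 9.3 μg/mL vs MTC 13 μg/mL: below toxic threshold.

9.3 μg/mL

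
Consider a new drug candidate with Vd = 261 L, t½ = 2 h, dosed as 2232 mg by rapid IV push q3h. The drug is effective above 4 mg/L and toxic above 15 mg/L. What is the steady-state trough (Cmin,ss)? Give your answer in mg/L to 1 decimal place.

4.7 mg/L

Over one 3-h interval, 3/2 ≈ 1.5 half-lives elapse, leaving f ≈ 0.3536 of each dose.
Accumulation ratio R = 1/(1 − f) ≈ 1/0.6464 ≈ 1.5470.
Each bolus raises the concentration by D/Vd = 2232/261 ≈ 8.552 mg/L.
Steady-state peak Cmax,ss = C₀·R ≈ 8.552 × 1.5470 ≈ 13.230 mg/L.
Steady-state trough Cmin,ss = Cmax,ss·f ≈ 13.230 × 0.3536 ≈ 4.678 mg/L.
Trough 4.7 mg/L vs MEC 4 mg/L: adequate.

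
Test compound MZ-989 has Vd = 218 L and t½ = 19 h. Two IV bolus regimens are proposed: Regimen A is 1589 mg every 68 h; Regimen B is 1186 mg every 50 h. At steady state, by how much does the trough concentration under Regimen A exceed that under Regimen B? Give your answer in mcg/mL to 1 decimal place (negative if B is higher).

Regimen A: f = (1/2)^(68/19) ≈ 0.0837; Cmin,ss = (1589/218)·f/(1−f) ≈ 0.666 mcg/mL.
Regimen B: f = (1/2)^(50/19) ≈ 0.1614; Cmin,ss = (1186/218)·f/(1−f) ≈ 1.047 mcg/mL.
Difference ≈ 0.666 − 1.047 ≈ -0.381 mcg/mL.

-0.4 mcg/mL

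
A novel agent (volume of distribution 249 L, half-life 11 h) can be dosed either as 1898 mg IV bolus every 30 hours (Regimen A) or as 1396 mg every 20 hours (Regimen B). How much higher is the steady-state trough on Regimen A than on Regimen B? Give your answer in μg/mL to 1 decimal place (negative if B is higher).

Regimen A: f = (1/2)^(30/11) ≈ 0.1510; Cmin,ss = (1898/249)·f/(1−f) ≈ 1.356 μg/mL.
Regimen B: f = (1/2)^(20/11) ≈ 0.2836; Cmin,ss = (1396/249)·f/(1−f) ≈ 2.219 μg/mL.
Difference ≈ 1.356 − 2.219 ≈ -0.863 μg/mL.

-0.9 μg/mL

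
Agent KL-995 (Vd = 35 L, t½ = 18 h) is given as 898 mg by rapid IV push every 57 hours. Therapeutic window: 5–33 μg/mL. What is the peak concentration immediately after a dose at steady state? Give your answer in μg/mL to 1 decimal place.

28.9 μg/mL

k = ln2/t½ = ln2/18 ≈ 0.038508 h⁻¹; fraction remaining f = e^(−kτ) = e^(−0.038508×57) ≈ 0.1114.
Accumulation ratio R = 1/(1 − f) ≈ 1/0.8886 ≈ 1.1254.
Single-dose peak C₀ = D/Vd = 898/35 ≈ 25.657 μg/mL.
Cmax,ss = C₀/(1 − f) ≈ 25.657/0.8886 ≈ 28.874 μg/mL.
Peak 28.9 μg/mL vs MTC 33 μg/mL: below toxic threshold.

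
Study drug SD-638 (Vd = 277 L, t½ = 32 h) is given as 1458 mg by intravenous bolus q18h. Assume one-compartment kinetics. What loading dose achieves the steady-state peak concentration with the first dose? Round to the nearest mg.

4516 mg

f = (1/2)^(18/32) ≈ 0.677128; accumulation ratio R = 1/(1−f) ≈ 3.09720.
Loading dose to hit Cmax,ss on first dose: D_load = D_maint·R ≈ 1458 × 3.09720 ≈ 4515.72 mg.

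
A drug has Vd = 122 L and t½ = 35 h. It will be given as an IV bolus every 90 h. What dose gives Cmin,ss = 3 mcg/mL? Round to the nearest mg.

1809 mg

τ/t½ = 90/35 ≈ 2.5714, so f = (1/2)^(90/35) ≈ 0.168238.
Cmin,ss = (D/Vd)·f/(1−f), so D = Cmin,ss·Vd·(1−f)/f.
D = 3 × 122 × (1−f)/f ≈ 3 × 122 × 4.94396 ≈ 1809.49 mg.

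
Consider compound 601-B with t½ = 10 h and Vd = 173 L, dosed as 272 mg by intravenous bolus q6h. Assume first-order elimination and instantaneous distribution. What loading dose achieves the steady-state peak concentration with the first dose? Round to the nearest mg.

799 mg

f = (1/2)^(6/10) ≈ 0.659754; accumulation ratio R = 1/(1−f) ≈ 2.93905.
Loading dose to hit Cmax,ss on first dose: D_load = D_maint·R ≈ 272 × 2.93905 ≈ 799.42 mg.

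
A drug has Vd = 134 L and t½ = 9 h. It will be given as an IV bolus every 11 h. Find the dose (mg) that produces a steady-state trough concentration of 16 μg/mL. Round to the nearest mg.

2858 mg

τ/t½ = 11/9 ≈ 1.2222, so f = (1/2)^(11/9) ≈ 0.428622.
Cmin,ss = (D/Vd)·f/(1−f), so D = Cmin,ss·Vd·(1−f)/f.
D = 16 × 134 × (1−f)/f ≈ 16 × 134 × 1.33306 ≈ 2858.08 mg.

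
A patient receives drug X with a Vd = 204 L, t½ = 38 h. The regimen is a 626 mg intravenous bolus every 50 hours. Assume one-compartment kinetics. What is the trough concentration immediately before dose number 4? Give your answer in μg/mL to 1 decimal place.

1.9 μg/mL

f = (1/2)^(τ/t½) = (1/2)^(50/38) ≈ 0.4017.
C₀ = D/Vd = 626/204 ≈ 3.069 μg/mL.
Before the 4th dose, 3 doses have been given. Superposition: Cmin = C₀·(f + f² + … + f^3).
≈ 3.069 × (0.4017 + 0.1614 + 0.0648) ≈ 3.069 × 0.6279 ≈ 1.927 μg/mL.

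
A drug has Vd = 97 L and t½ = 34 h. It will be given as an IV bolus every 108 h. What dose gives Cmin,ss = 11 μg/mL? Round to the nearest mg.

τ/t½ = 108/34 ≈ 3.1765, so f = (1/2)^(108/34) ≈ 0.110608.
Cmin,ss = (D/Vd)·f/(1−f), so D = Cmin,ss·Vd·(1−f)/f.
D = 11 × 97 × (1−f)/f ≈ 11 × 97 × 8.04094 ≈ 8579.68 mg.

8580 mg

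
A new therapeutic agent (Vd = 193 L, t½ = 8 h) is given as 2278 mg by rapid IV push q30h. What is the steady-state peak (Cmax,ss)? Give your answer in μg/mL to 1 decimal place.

τ/t½ = 30/8 ≈ 3.75, so fraction remaining f = (1/2)^(30/8) ≈ 0.0743.
At steady state, accumulation factor R = 1/(1 − e^(−kτ)) ≈ 1.0803.
Single-dose peak C₀ = D/Vd = 2278/193 ≈ 11.803 μg/mL.
Steady-state peak Cmax,ss = C₀·R ≈ 11.803 × 1.0803 ≈ 12.751 μg/mL.

12.8 μg/mL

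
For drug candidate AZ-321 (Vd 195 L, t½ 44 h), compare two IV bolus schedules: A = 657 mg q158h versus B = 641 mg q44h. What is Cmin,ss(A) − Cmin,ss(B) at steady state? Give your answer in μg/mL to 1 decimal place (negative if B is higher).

-3.0 μg/mL

Regimen A: f = (1/2)^(158/44) ≈ 0.0830; Cmin,ss = (657/195)·f/(1−f) ≈ 0.305 μg/mL.
Regimen B: f = (1/2)^(44/44) ≈ 0.5000; Cmin,ss = (641/195)·f/(1−f) ≈ 3.287 μg/mL.
Difference ≈ 0.305 − 3.287 ≈ -2.982 μg/mL.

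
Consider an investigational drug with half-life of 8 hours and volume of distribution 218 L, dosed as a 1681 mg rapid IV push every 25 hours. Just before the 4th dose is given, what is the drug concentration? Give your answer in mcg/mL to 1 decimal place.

1.0 mcg/mL

f = (1/2)^(τ/t½) = (1/2)^(25/8) ≈ 0.1146.
C₀ = D/Vd = 1681/218 ≈ 7.711 mcg/mL.
Before the 4th dose, 3 doses have been given. Superposition: Cmin = C₀·(f + f² + … + f^3).
≈ 7.711 × (0.1146 + 0.0131 + 0.0015) ≈ 7.711 × 0.1292 ≈ 0.996 mcg/mL.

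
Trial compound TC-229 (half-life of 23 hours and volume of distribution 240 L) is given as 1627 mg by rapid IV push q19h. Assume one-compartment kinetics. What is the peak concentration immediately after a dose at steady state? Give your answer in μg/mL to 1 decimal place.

Over one 19-h interval, 19/23 ≈ 0.82609 half-lives elapse, leaving f ≈ 0.5641 of each dose.
At steady state, accumulation factor R = 1/(1 − e^(−kτ)) ≈ 2.2941.
Each bolus raises the concentration by D/Vd = 1627/240 ≈ 6.779 μg/mL.
Cmax,ss = C₀/(1 − f) ≈ 6.779/0.4359 ≈ 15.552 μg/mL.

15.6 μg/mL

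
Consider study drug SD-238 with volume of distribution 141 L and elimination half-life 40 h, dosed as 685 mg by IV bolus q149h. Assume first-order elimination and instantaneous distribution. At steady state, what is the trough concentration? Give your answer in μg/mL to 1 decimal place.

0.4 μg/mL

τ/t½ = 149/40 ≈ 3.725, so fraction remaining f = (1/2)^(149/40) ≈ 0.0756.
At steady state, accumulation factor R = 1/(1 − e^(−kτ)) ≈ 1.0818.
Single-dose peak C₀ = D/Vd = 685/141 ≈ 4.858 μg/mL.
Cmax,ss = C₀/(1 − f) ≈ 4.858/0.9244 ≈ 5.255 μg/mL.
One interval later, Cmin,ss = Cmax,ss·e^(−kτ) ≈ 5.255 × 0.0756 ≈ 0.397 μg/mL.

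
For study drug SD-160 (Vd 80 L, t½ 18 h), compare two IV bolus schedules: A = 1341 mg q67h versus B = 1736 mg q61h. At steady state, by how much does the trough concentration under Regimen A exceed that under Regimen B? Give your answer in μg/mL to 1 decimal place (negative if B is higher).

Regimen A: f = (1/2)^(67/18) ≈ 0.0758; Cmin,ss = (1341/80)·f/(1−f) ≈ 1.375 μg/mL.
Regimen B: f = (1/2)^(61/18) ≈ 0.0955; Cmin,ss = (1736/80)·f/(1−f) ≈ 2.291 μg/mL.
Difference ≈ 1.375 − 2.291 ≈ -0.916 μg/mL.

-0.9 μg/mL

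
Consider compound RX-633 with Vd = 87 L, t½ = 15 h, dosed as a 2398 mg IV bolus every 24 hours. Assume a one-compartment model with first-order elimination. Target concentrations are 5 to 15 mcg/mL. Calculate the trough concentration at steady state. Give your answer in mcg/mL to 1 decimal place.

13.6 mcg/mL

τ/t½ = 24/15 ≈ 1.6, so fraction remaining f = (1/2)^(24/15) ≈ 0.3299.
Each bolus raises the concentration by D/Vd = 2398/87 ≈ 27.563 mcg/mL.
Steady-state trough Cmin,ss = C₀·f/(1−f) ≈ 27.563 × 0.3299/0.6701 ≈ 13.570 mcg/mL.
Trough 13.6 mcg/mL vs MEC 5 mcg/mL: adequate.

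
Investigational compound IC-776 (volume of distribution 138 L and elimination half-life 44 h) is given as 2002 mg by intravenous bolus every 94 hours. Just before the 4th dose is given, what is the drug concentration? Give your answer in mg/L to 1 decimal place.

4.2 mg/L

f = (1/2)^(τ/t½) = (1/2)^(94/44) ≈ 0.2275.
C₀ = D/Vd = 2002/138 ≈ 14.507 mg/L.
Before the 4th dose, 3 doses have been given. Superposition: Cmin = C₀·(f + f² + … + f^3).
≈ 14.507 × (0.2275 + 0.0518 + 0.0118) ≈ 14.507 × 0.2911 ≈ 4.223 mg/L.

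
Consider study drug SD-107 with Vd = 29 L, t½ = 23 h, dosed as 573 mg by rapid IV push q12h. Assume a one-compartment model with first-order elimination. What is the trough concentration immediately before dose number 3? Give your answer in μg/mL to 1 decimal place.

23.3 μg/mL

f = (1/2)^(τ/t½) = (1/2)^(12/23) ≈ 0.6965.
C₀ = D/Vd = 573/29 ≈ 19.759 μg/mL.
Before the 3rd dose, 2 doses have been given. Superposition: Cmin = C₀·(f + f²).
≈ 19.759 × (0.6965 + 0.4851) ≈ 19.759 × 1.1816 ≈ 23.347 μg/mL.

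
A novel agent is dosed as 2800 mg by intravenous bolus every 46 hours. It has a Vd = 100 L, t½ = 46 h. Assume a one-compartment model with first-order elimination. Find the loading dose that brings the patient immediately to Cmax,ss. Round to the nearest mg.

5600 mg

f = (1/2)^(46/46) ≈ 0.500000; accumulation ratio R = 1/(1−f) ≈ 2.00000.
Loading dose to hit Cmax,ss on first dose: D_load = D_maint·R ≈ 2800 × 2.00000 ≈ 5600.00 mg.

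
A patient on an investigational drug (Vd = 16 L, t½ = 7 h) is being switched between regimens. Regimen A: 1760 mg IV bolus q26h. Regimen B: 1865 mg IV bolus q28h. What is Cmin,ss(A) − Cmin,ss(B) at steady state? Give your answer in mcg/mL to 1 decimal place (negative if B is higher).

1.3 mcg/mL

Regimen A: f = (1/2)^(26/7) ≈ 0.0762; Cmin,ss = (1760/16)·f/(1−f) ≈ 9.073 mcg/mL.
Regimen B: f = (1/2)^(28/7) ≈ 0.0625; Cmin,ss = (1865/16)·f/(1−f) ≈ 7.771 mcg/mL.
Difference ≈ 9.073 − 7.771 ≈ 1.302 mcg/mL.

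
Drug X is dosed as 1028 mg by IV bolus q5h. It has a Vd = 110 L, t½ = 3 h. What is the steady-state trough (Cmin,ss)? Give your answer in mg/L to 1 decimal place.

4.3 mg/L

τ/t½ = 5/3 ≈ 1.6667, so fraction remaining f = (1/2)^(5/3) ≈ 0.3150.
At steady state, accumulation factor R = 1/(1 − e^(−kτ)) ≈ 1.4599.
Single-dose peak C₀ = D/Vd = 1028/110 ≈ 9.345 mg/L.
Cmax,ss = C₀/(1 − f) ≈ 9.345/0.6850 ≈ 13.642 mg/L.
Steady-state trough Cmin,ss = Cmax,ss·f ≈ 13.642 × 0.3150 ≈ 4.297 mg/L.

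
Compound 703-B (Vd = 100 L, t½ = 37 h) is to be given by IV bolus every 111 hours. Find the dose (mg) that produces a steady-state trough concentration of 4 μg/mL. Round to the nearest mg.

τ/t½ = 111/37 ≈ 3, so f = (1/2)^(111/37) ≈ 0.125000.
Cmin,ss = (D/Vd)·f/(1−f), so D = Cmin,ss·Vd·(1−f)/f.
D = 4 × 100 × (1−f)/f ≈ 4 × 100 × 7.00000 ≈ 2800.00 mg.

2800 mg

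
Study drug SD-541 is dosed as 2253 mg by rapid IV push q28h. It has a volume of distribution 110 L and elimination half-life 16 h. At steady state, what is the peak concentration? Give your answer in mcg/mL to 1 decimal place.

τ/t½ = 28/16 ≈ 1.75, so fraction remaining f = (1/2)^(28/16) ≈ 0.2973.
At steady state, accumulation factor R = 1/(1 − e^(−kτ)) ≈ 1.4231.
Each bolus raises the concentration by D/Vd = 2253/110 ≈ 20.482 mcg/mL.
Steady-state peak Cmax,ss = C₀·R ≈ 20.482 × 1.4231 ≈ 29.148 mcg/mL.

29.1 mcg/mL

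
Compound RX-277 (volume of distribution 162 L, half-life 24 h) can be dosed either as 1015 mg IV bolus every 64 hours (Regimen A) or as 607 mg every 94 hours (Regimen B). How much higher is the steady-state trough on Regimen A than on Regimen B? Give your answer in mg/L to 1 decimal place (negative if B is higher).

Regimen A: f = (1/2)^(64/24) ≈ 0.1575; Cmin,ss = (1015/162)·f/(1−f) ≈ 1.171 mg/L.
Regimen B: f = (1/2)^(94/24) ≈ 0.0662; Cmin,ss = (607/162)·f/(1−f) ≈ 0.266 mg/L.
Difference ≈ 1.171 − 0.266 ≈ 0.905 mg/L.

0.9 mg/L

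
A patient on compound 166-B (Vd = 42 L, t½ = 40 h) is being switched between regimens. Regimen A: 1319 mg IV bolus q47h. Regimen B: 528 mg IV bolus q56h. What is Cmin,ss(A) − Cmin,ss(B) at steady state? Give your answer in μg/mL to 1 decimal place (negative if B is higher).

17.3 μg/mL

Regimen A: f = (1/2)^(47/40) ≈ 0.4429; Cmin,ss = (1319/42)·f/(1−f) ≈ 24.967 μg/mL.
Regimen B: f = (1/2)^(56/40) ≈ 0.3789; Cmin,ss = (528/42)·f/(1−f) ≈ 7.669 μg/mL.
Difference ≈ 24.967 − 7.669 ≈ 17.298 μg/mL.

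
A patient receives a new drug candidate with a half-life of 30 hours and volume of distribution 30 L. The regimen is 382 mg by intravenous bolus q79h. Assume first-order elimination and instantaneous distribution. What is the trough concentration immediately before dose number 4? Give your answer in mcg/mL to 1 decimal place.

2.4 mcg/mL

f = (1/2)^(τ/t½) = (1/2)^(79/30) ≈ 0.1612.
C₀ = D/Vd = 382/30 ≈ 12.733 mcg/mL.
Before the 4th dose, 3 doses have been given. Superposition: Cmin = C₀·(f + f² + … + f^3).
≈ 12.733 × (0.1612 + 0.0260 + 0.0042) ≈ 12.733 × 0.1914 ≈ 2.437 mcg/mL.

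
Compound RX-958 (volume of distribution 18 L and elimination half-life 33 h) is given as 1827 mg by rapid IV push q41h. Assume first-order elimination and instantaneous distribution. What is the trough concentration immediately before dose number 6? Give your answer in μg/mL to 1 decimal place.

73.3 μg/mL

f = (1/2)^(τ/t½) = (1/2)^(41/33) ≈ 0.4227.
C₀ = D/Vd = 1827/18 ≈ 101.500 μg/mL.
Before the 6th dose, 5 doses have been given. Superposition: Cmin = C₀·(f + f² + … + f^5).
≈ 101.500 × (0.4227 + 0.1787 + 0.0755 + 0.0319 + 0.0135) ≈ 101.500 × 0.7223 ≈ 73.313 μg/mL.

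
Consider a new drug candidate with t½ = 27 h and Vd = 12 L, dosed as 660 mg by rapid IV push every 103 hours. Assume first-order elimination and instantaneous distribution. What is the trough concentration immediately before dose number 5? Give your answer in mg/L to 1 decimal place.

f = (1/2)^(τ/t½) = (1/2)^(103/27) ≈ 0.0711.
C₀ = D/Vd = 660/12 ≈ 55.000 mg/L.
Before the 5th dose, 4 doses have been given. Superposition: Cmin = C₀·(f + f² + … + f^4).
≈ 55.000 × (0.0711 + 0.0051 + 0.0004 + 0.0000) ≈ 55.000 × 0.0766 ≈ 4.213 mg/L.

4.2 mg/L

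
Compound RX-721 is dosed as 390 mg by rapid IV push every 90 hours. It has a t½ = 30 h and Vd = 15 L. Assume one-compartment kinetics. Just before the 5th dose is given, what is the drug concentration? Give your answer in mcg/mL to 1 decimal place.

f = (1/2)^(τ/t½) = (1/2)^(90/30) ≈ 0.1250.
C₀ = D/Vd = 390/15 ≈ 26.000 mcg/mL.
Before the 5th dose, 4 doses have been given. Superposition: Cmin = C₀·(f + f² + … + f^4).
≈ 26.000 × (0.1250 + 0.0156 + 0.0020 + 0.0002) ≈ 26.000 × 0.1428 ≈ 3.713 mcg/mL.

3.7 mcg/mL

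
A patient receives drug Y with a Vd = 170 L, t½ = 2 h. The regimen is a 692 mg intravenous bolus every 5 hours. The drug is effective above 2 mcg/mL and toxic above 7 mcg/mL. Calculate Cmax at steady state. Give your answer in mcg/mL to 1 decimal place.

k = ln2/t½ = ln2/2 ≈ 0.346574 h⁻¹; fraction remaining f = e^(−kτ) = e^(−0.346574×5) ≈ 0.1768.
At steady state, accumulation factor R = 1/(1 − e^(−kτ)) ≈ 1.2148.
Each bolus raises the concentration by D/Vd = 692/170 ≈ 4.071 mcg/mL.
Cmax,ss = C₀/(1 − f) ≈ 4.071/0.8232 ≈ 4.945 mcg/mL.
Peak 4.9 mcg/mL vs MTC 7 mcg/mL: below toxic threshold.

4.9 mcg/mL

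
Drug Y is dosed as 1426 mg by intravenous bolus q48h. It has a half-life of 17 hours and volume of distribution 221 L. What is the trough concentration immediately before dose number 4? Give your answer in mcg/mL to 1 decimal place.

f = (1/2)^(τ/t½) = (1/2)^(48/17) ≈ 0.1413.
C₀ = D/Vd = 1426/221 ≈ 6.452 mcg/mL.
Before the 4th dose, 3 doses have been given. Superposition: Cmin = C₀·(f + f² + … + f^3).
≈ 6.452 × (0.1413 + 0.0200 + 0.0028) ≈ 6.452 × 0.1641 ≈ 1.059 mcg/mL.

1.1 mcg/mL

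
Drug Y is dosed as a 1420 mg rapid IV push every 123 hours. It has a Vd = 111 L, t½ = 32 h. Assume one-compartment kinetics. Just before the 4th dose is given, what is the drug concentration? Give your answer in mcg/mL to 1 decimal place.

1.0 mcg/mL

f = (1/2)^(τ/t½) = (1/2)^(123/32) ≈ 0.0696.
C₀ = D/Vd = 1420/111 ≈ 12.793 mcg/mL.
Before the 4th dose, 3 doses have been given. Superposition: Cmin = C₀·(f + f² + … + f^3).
≈ 12.793 × (0.0696 + 0.0048 + 0.0003) ≈ 12.793 × 0.0747 ≈ 0.956 mcg/mL.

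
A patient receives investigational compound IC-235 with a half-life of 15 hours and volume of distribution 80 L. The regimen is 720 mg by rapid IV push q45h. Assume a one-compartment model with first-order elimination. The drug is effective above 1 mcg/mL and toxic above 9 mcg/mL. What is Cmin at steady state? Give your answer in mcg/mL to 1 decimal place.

τ = 45 h = 3 half-lives, so f = (1/2)^3 = 0.125.
Accumulation ratio R = 1/(1 − f) = 1/0.875 = 8/7.
Single-dose peak C₀ = D/Vd = 720/80 = 9 mcg/mL.
Steady-state peak Cmax,ss = C₀·R = 9 × 8/7 ≈ 10.286 mcg/mL.
Steady-state trough Cmin,ss = Cmax,ss·f ≈ 10.286 × 0.125 ≈ 1.286 mcg/mL.
Trough 1.3 mcg/mL vs MEC 1 mcg/mL: adequate.

1.3 mcg/mL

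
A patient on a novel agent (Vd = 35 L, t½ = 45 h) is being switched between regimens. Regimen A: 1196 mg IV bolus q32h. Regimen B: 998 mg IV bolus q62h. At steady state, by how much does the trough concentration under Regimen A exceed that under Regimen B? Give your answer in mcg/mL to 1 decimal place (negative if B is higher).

Regimen A: f = (1/2)^(32/45) ≈ 0.6108; Cmin,ss = (1196/35)·f/(1−f) ≈ 53.628 mcg/mL.
Regimen B: f = (1/2)^(62/45) ≈ 0.3848; Cmin,ss = (998/35)·f/(1−f) ≈ 17.835 mcg/mL.
Difference ≈ 53.628 − 17.835 ≈ 35.793 mcg/mL.

35.8 mcg/mL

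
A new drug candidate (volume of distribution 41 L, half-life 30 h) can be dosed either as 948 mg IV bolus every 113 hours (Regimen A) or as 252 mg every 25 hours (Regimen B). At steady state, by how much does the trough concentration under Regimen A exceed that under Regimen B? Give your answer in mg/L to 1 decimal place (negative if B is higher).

Regimen A: f = (1/2)^(113/30) ≈ 0.0735; Cmin,ss = (948/41)·f/(1−f) ≈ 1.834 mg/L.
Regimen B: f = (1/2)^(25/30) ≈ 0.5612; Cmin,ss = (252/41)·f/(1−f) ≈ 7.861 mg/L.
Difference ≈ 1.834 − 7.861 ≈ -6.027 mg/L.

-6.0 mg/L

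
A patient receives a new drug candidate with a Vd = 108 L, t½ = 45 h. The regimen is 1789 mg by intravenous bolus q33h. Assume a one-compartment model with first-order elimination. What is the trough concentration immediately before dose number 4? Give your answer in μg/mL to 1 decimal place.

19.6 μg/mL

f = (1/2)^(τ/t½) = (1/2)^(33/45) ≈ 0.6015.
C₀ = D/Vd = 1789/108 ≈ 16.565 μg/mL.
Before the 4th dose, 3 doses have been given. Superposition: Cmin = C₀·(f + f² + … + f^3).
≈ 16.565 × (0.6015 + 0.3618 + 0.2176) ≈ 16.565 × 1.1809 ≈ 19.562 μg/mL.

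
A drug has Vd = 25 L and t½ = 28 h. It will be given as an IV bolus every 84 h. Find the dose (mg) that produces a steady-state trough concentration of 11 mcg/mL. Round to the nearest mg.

1925 mg

τ/t½ = 84/28 ≈ 3, so f = (1/2)^(84/28) ≈ 0.125000.
Cmin,ss = (D/Vd)·f/(1−f), so D = Cmin,ss·Vd·(1−f)/f.
D = 11 × 25 × (1−f)/f ≈ 11 × 25 × 7.00000 ≈ 1925.00 mg.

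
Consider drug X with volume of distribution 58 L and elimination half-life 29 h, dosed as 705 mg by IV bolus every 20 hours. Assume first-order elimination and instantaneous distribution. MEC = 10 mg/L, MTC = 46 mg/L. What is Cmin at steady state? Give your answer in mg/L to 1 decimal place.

k = ln2/t½ = ln2/29 ≈ 0.023902 h⁻¹; fraction remaining f = e^(−kτ) = e^(−0.023902×20) ≈ 0.6200.
Single-dose peak C₀ = D/Vd = 705/58 ≈ 12.155 mg/L.
Steady-state trough Cmin,ss = C₀·f/(1−f) ≈ 12.155 × 0.6200/0.3800 ≈ 19.832 mg/L.
Trough 19.8 mg/L vs MEC 10 mg/L: adequate.

19.8 mg/L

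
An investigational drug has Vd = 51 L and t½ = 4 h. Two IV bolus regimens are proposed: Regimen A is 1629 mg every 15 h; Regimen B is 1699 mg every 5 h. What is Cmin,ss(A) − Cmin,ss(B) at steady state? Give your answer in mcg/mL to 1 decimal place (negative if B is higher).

Regimen A: f = (1/2)^(15/4) ≈ 0.0743; Cmin,ss = (1629/51)·f/(1−f) ≈ 2.564 mcg/mL.
Regimen B: f = (1/2)^(5/4) ≈ 0.4204; Cmin,ss = (1699/51)·f/(1−f) ≈ 24.163 mcg/mL.
Difference ≈ 2.564 − 24.163 ≈ -21.599 mcg/mL.

-21.6 mcg/mL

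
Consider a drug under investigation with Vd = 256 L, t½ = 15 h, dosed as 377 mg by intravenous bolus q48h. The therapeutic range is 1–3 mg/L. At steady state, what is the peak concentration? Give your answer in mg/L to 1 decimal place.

1.7 mg/L

Over one 48-h interval, 48/15 ≈ 3.2 half-lives elapse, leaving f ≈ 0.1088 of each dose.
Accumulation ratio R = 1/(1 − f) ≈ 1/0.8912 ≈ 1.1221.
Each bolus raises the concentration by D/Vd = 377/256 ≈ 1.473 mg/L.
Steady-state peak Cmax,ss = C₀·R ≈ 1.473 × 1.1221 ≈ 1.653 mg/L.
Peak 1.7 mg/L vs MTC 3 mg/L: below toxic threshold.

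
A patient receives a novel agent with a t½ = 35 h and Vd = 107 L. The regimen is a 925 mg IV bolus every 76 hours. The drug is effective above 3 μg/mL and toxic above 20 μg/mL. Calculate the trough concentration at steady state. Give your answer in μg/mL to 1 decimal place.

τ/t½ = 76/35 ≈ 2.1714, so fraction remaining f = (1/2)^(76/35) ≈ 0.2220.
At steady state, accumulation factor R = 1/(1 − e^(−kτ)) ≈ 1.2853.
Single-dose peak C₀ = D/Vd = 925/107 ≈ 8.645 μg/mL.
Cmax,ss = C₀/(1 − f) ≈ 8.645/0.7780 ≈ 11.112 μg/mL.
One interval later, Cmin,ss = Cmax,ss·e^(−kτ) ≈ 11.112 × 0.2220 ≈ 2.467 μg/mL.
Trough 2.5 μg/mL vs MEC 3 μg/mL: subtherapeutic.

2.5 μg/mL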